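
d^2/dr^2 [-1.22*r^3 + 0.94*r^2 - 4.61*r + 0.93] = 1.88 - 7.32*r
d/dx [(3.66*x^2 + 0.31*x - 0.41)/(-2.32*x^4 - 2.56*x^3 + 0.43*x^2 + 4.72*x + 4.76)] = (16.9824*x^5 + 11.5272*x^4 - 2.2176*x^3 + 13.9931*x^2 + 35.1958*x + 3.4108)/(5.3824*x^8 + 11.8784*x^7 + 4.5584*x^6 - 24.1024*x^5 - 46.0679*x^4 - 20.312*x^3 + 26.372*x^2 + 44.9344*x + 22.6576)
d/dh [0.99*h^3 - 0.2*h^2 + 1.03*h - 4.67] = 2.97*h^2 - 0.4*h + 1.03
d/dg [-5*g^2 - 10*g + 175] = -10*g - 10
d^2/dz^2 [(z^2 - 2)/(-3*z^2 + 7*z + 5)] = 2*(-21*z^3 + 9*z^2 - 126*z + 103)/(27*z^6 - 189*z^5 + 306*z^4 + 287*z^3 - 510*z^2 - 525*z - 125)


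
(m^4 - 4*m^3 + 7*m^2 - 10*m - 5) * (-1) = -m^4 + 4*m^3 - 7*m^2 + 10*m + 5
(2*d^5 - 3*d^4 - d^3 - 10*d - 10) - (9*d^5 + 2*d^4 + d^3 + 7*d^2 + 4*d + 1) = -7*d^5 - 5*d^4 - 2*d^3 - 7*d^2 - 14*d - 11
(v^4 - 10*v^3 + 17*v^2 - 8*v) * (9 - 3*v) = -3*v^5 + 39*v^4 - 141*v^3 + 177*v^2 - 72*v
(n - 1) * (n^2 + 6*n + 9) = n^3 + 5*n^2 + 3*n - 9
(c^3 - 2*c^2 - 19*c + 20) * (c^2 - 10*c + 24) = c^5 - 12*c^4 + 25*c^3 + 162*c^2 - 656*c + 480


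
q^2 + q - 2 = (q - 1)*(q + 2)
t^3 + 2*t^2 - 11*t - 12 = (t - 3)*(t + 1)*(t + 4)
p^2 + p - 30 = (p - 5)*(p + 6)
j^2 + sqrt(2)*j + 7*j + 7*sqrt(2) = (j + 7)*(j + sqrt(2))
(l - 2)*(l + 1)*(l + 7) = l^3 + 6*l^2 - 9*l - 14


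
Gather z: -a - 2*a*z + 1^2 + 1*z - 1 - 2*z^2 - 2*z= -a - 2*z^2 + z*(-2*a - 1)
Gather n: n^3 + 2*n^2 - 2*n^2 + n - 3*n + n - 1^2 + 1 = n^3 - n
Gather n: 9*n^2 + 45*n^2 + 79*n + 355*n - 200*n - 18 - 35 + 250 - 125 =54*n^2 + 234*n + 72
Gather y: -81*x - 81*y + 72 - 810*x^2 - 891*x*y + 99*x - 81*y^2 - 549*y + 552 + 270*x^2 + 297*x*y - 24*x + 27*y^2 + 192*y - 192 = -540*x^2 - 6*x - 54*y^2 + y*(-594*x - 438) + 432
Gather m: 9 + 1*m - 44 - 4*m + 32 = -3*m - 3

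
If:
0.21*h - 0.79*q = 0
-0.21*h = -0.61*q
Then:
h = 0.00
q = 0.00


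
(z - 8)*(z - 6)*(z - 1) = z^3 - 15*z^2 + 62*z - 48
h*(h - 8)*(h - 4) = h^3 - 12*h^2 + 32*h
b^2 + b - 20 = (b - 4)*(b + 5)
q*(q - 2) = q^2 - 2*q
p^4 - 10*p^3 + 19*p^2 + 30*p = p*(p - 6)*(p - 5)*(p + 1)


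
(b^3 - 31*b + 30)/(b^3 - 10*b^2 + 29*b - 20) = (b + 6)/(b - 4)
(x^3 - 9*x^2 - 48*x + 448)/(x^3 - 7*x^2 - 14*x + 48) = (x^2 - x - 56)/(x^2 + x - 6)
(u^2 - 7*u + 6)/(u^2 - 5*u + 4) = (u - 6)/(u - 4)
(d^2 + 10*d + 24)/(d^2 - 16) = (d + 6)/(d - 4)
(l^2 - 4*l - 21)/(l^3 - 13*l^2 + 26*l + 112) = (l + 3)/(l^2 - 6*l - 16)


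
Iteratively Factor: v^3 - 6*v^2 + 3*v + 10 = (v + 1)*(v^2 - 7*v + 10) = (v - 5)*(v + 1)*(v - 2)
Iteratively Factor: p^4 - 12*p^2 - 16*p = (p - 4)*(p^3 + 4*p^2 + 4*p) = (p - 4)*(p + 2)*(p^2 + 2*p) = p*(p - 4)*(p + 2)*(p + 2)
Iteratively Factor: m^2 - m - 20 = (m + 4)*(m - 5)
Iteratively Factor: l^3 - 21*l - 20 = (l + 1)*(l^2 - l - 20) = (l - 5)*(l + 1)*(l + 4)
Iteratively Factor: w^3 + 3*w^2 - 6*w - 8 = (w + 1)*(w^2 + 2*w - 8) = (w + 1)*(w + 4)*(w - 2)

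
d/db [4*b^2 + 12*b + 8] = 8*b + 12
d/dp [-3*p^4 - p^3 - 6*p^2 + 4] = 3*p*(-4*p^2 - p - 4)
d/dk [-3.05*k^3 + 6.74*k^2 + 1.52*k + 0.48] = -9.15*k^2 + 13.48*k + 1.52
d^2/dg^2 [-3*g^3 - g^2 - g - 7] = -18*g - 2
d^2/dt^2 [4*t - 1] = 0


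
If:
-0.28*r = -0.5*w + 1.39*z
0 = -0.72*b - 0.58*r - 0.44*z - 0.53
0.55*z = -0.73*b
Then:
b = -0.753424657534247*z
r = 0.176665092111479*z - 0.913793103448276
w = 2.87893245158243*z - 0.511724137931034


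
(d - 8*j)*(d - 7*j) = d^2 - 15*d*j + 56*j^2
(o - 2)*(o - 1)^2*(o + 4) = o^4 - 11*o^2 + 18*o - 8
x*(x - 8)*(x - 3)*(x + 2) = x^4 - 9*x^3 + 2*x^2 + 48*x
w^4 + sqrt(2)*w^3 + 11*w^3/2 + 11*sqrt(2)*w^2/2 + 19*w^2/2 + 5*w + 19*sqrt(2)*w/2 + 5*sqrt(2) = (w + 1)*(w + 2)*(w + 5/2)*(w + sqrt(2))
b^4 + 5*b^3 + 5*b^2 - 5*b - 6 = (b - 1)*(b + 1)*(b + 2)*(b + 3)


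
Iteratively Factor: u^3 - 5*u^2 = (u)*(u^2 - 5*u) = u^2*(u - 5)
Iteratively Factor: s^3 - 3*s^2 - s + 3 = (s + 1)*(s^2 - 4*s + 3) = (s - 1)*(s + 1)*(s - 3)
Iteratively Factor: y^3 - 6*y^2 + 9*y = (y - 3)*(y^2 - 3*y) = (y - 3)^2*(y)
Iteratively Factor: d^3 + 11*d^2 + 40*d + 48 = (d + 3)*(d^2 + 8*d + 16) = (d + 3)*(d + 4)*(d + 4)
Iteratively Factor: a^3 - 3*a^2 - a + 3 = (a - 3)*(a^2 - 1) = (a - 3)*(a + 1)*(a - 1)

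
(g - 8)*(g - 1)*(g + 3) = g^3 - 6*g^2 - 19*g + 24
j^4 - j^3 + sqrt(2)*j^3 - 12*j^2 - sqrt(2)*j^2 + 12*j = j*(j - 1)*(j - 2*sqrt(2))*(j + 3*sqrt(2))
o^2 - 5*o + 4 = (o - 4)*(o - 1)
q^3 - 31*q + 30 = (q - 5)*(q - 1)*(q + 6)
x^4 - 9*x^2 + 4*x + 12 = (x - 2)^2*(x + 1)*(x + 3)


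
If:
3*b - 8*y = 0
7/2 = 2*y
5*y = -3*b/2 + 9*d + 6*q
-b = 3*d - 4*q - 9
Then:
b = 14/3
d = 89/54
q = 11/72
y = 7/4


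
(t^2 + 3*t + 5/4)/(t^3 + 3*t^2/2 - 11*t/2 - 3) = (t + 5/2)/(t^2 + t - 6)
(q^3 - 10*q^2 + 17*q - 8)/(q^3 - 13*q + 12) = (q^2 - 9*q + 8)/(q^2 + q - 12)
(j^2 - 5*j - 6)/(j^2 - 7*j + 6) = (j + 1)/(j - 1)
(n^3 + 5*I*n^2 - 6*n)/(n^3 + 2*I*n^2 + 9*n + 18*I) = n/(n - 3*I)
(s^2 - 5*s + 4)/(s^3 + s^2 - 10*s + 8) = (s - 4)/(s^2 + 2*s - 8)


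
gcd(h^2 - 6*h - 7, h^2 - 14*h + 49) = h - 7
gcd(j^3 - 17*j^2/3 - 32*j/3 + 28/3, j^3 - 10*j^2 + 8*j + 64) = j + 2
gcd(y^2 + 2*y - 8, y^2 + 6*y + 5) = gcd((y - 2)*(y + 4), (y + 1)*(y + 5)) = 1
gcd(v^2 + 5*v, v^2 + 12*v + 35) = v + 5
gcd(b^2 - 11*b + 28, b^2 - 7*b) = b - 7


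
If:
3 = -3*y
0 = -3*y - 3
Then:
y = -1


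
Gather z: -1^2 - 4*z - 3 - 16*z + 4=-20*z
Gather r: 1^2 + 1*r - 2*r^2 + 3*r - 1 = -2*r^2 + 4*r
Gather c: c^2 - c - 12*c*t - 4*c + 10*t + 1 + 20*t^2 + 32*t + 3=c^2 + c*(-12*t - 5) + 20*t^2 + 42*t + 4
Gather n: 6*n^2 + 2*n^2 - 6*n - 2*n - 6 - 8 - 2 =8*n^2 - 8*n - 16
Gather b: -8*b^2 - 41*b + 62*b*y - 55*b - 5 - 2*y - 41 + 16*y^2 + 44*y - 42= -8*b^2 + b*(62*y - 96) + 16*y^2 + 42*y - 88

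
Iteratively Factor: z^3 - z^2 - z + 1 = (z - 1)*(z^2 - 1) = (z - 1)^2*(z + 1)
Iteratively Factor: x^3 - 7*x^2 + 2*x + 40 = (x - 5)*(x^2 - 2*x - 8) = (x - 5)*(x + 2)*(x - 4)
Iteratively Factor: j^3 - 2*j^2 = (j)*(j^2 - 2*j) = j^2*(j - 2)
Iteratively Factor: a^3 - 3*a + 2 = (a + 2)*(a^2 - 2*a + 1) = (a - 1)*(a + 2)*(a - 1)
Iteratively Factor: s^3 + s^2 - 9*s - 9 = (s + 3)*(s^2 - 2*s - 3) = (s + 1)*(s + 3)*(s - 3)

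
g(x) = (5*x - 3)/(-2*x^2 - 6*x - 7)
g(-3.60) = 1.86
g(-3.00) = 2.57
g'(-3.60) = 0.93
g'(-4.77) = 0.41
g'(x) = (4*x + 6)*(5*x - 3)/(-2*x^2 - 6*x - 7)^2 + 5/(-2*x^2 - 6*x - 7)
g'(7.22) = 0.02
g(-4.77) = 1.12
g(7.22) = -0.21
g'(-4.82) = 0.39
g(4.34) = -0.26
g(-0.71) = 1.75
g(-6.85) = 0.62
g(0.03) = 0.40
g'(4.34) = 0.02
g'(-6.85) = 0.14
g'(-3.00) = 1.49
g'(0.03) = -1.03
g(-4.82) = 1.10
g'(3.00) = 0.00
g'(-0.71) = -2.81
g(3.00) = -0.28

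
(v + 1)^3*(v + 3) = v^4 + 6*v^3 + 12*v^2 + 10*v + 3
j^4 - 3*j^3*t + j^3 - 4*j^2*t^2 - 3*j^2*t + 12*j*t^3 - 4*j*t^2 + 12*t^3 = (j + 1)*(j - 3*t)*(j - 2*t)*(j + 2*t)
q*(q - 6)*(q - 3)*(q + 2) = q^4 - 7*q^3 + 36*q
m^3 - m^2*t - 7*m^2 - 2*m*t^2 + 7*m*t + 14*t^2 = (m - 7)*(m - 2*t)*(m + t)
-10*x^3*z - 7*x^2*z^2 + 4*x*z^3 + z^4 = z*(-2*x + z)*(x + z)*(5*x + z)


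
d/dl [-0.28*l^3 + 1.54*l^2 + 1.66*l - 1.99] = -0.84*l^2 + 3.08*l + 1.66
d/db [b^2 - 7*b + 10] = 2*b - 7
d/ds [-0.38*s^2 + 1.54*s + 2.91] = 1.54 - 0.76*s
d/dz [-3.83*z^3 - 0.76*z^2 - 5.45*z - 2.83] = -11.49*z^2 - 1.52*z - 5.45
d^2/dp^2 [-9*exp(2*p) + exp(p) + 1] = (1 - 36*exp(p))*exp(p)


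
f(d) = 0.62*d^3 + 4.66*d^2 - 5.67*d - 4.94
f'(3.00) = 39.03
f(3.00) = 36.73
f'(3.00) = 39.03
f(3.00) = 36.73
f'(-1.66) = -16.02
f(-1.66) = 14.48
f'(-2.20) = -17.17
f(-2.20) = 23.49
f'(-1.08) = -13.57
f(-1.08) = 5.84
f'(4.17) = 65.54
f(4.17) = 97.41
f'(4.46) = 72.90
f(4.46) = 117.47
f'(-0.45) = -9.49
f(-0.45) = -1.50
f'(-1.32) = -14.73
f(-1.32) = 9.24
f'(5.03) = 88.27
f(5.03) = 163.35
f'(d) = 1.86*d^2 + 9.32*d - 5.67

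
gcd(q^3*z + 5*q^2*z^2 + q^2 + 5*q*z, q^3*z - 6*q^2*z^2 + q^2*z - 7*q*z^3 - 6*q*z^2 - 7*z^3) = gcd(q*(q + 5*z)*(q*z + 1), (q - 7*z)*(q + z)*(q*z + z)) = 1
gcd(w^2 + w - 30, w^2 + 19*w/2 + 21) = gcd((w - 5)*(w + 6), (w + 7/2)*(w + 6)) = w + 6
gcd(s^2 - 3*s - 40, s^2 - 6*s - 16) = s - 8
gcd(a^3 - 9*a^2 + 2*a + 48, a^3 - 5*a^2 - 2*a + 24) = a^2 - a - 6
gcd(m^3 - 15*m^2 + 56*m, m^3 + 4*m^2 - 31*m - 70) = 1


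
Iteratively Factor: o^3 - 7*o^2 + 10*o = (o)*(o^2 - 7*o + 10) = o*(o - 5)*(o - 2)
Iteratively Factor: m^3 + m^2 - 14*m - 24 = (m + 2)*(m^2 - m - 12) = (m + 2)*(m + 3)*(m - 4)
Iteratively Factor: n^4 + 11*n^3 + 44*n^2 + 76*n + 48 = (n + 4)*(n^3 + 7*n^2 + 16*n + 12) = (n + 2)*(n + 4)*(n^2 + 5*n + 6) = (n + 2)^2*(n + 4)*(n + 3)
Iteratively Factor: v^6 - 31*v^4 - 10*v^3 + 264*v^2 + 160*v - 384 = (v - 1)*(v^5 + v^4 - 30*v^3 - 40*v^2 + 224*v + 384) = (v - 1)*(v + 3)*(v^4 - 2*v^3 - 24*v^2 + 32*v + 128) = (v - 4)*(v - 1)*(v + 3)*(v^3 + 2*v^2 - 16*v - 32) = (v - 4)*(v - 1)*(v + 2)*(v + 3)*(v^2 - 16) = (v - 4)^2*(v - 1)*(v + 2)*(v + 3)*(v + 4)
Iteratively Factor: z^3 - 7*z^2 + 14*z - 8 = (z - 2)*(z^2 - 5*z + 4) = (z - 2)*(z - 1)*(z - 4)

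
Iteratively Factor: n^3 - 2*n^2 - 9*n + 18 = (n - 2)*(n^2 - 9) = (n - 3)*(n - 2)*(n + 3)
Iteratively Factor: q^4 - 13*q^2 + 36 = (q - 3)*(q^3 + 3*q^2 - 4*q - 12) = (q - 3)*(q - 2)*(q^2 + 5*q + 6) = (q - 3)*(q - 2)*(q + 2)*(q + 3)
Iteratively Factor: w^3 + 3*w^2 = (w)*(w^2 + 3*w) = w*(w + 3)*(w)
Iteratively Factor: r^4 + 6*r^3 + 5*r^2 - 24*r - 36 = (r - 2)*(r^3 + 8*r^2 + 21*r + 18) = (r - 2)*(r + 3)*(r^2 + 5*r + 6) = (r - 2)*(r + 2)*(r + 3)*(r + 3)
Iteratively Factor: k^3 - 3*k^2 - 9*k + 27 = (k - 3)*(k^2 - 9) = (k - 3)^2*(k + 3)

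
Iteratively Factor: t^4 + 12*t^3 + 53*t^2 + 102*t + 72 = (t + 4)*(t^3 + 8*t^2 + 21*t + 18) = (t + 3)*(t + 4)*(t^2 + 5*t + 6) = (t + 2)*(t + 3)*(t + 4)*(t + 3)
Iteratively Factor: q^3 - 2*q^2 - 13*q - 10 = (q + 1)*(q^2 - 3*q - 10) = (q - 5)*(q + 1)*(q + 2)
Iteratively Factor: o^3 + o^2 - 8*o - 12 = (o - 3)*(o^2 + 4*o + 4) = (o - 3)*(o + 2)*(o + 2)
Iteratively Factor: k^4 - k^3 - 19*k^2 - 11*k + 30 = (k + 3)*(k^3 - 4*k^2 - 7*k + 10) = (k + 2)*(k + 3)*(k^2 - 6*k + 5) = (k - 1)*(k + 2)*(k + 3)*(k - 5)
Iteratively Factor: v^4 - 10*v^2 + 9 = (v + 1)*(v^3 - v^2 - 9*v + 9) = (v - 1)*(v + 1)*(v^2 - 9) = (v - 3)*(v - 1)*(v + 1)*(v + 3)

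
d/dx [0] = 0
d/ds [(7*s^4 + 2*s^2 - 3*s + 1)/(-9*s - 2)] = (-189*s^4 - 56*s^3 - 18*s^2 - 8*s + 15)/(81*s^2 + 36*s + 4)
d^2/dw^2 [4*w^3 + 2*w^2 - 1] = 24*w + 4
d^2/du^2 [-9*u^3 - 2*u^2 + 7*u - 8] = -54*u - 4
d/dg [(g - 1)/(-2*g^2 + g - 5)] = (-2*g^2 + g + (g - 1)*(4*g - 1) - 5)/(2*g^2 - g + 5)^2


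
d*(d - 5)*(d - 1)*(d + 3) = d^4 - 3*d^3 - 13*d^2 + 15*d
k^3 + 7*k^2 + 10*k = k*(k + 2)*(k + 5)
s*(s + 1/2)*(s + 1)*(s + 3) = s^4 + 9*s^3/2 + 5*s^2 + 3*s/2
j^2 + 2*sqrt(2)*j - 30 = (j - 3*sqrt(2))*(j + 5*sqrt(2))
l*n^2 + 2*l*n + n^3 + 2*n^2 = n*(l + n)*(n + 2)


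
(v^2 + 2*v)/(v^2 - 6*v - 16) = v/(v - 8)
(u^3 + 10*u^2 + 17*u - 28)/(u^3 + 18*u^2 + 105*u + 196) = (u - 1)/(u + 7)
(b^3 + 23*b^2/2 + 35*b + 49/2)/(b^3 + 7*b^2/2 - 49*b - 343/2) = (b + 1)/(b - 7)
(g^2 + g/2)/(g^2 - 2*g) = (g + 1/2)/(g - 2)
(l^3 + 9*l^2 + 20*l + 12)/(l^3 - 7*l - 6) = (l + 6)/(l - 3)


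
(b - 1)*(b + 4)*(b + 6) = b^3 + 9*b^2 + 14*b - 24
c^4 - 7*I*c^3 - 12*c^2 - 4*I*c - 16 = (c - 4*I)*(c - 2*I)^2*(c + I)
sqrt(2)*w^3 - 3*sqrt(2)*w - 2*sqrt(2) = (w - 2)*(w + 1)*(sqrt(2)*w + sqrt(2))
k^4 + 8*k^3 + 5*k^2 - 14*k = k*(k - 1)*(k + 2)*(k + 7)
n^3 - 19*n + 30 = (n - 3)*(n - 2)*(n + 5)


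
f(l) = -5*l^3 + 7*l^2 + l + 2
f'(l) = -15*l^2 + 14*l + 1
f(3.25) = -92.45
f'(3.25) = -111.94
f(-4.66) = 655.32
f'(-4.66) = -389.97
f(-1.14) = 17.36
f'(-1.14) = -34.45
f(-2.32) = 99.79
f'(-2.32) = -112.22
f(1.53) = 2.01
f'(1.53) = -12.69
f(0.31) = 2.83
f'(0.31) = 3.90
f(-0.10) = 1.98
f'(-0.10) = -0.55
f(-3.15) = 224.59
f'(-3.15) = -191.94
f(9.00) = -3067.00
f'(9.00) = -1088.00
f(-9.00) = 4205.00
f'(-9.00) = -1340.00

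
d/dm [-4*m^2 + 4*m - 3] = 4 - 8*m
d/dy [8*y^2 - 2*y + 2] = 16*y - 2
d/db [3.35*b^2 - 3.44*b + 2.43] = 6.7*b - 3.44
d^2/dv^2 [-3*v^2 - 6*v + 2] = -6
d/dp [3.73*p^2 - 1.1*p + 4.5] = 7.46*p - 1.1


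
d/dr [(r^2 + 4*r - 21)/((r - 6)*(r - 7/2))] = 6*(-9*r^2 + 56*r - 77)/(4*r^4 - 76*r^3 + 529*r^2 - 1596*r + 1764)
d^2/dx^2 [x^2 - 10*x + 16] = 2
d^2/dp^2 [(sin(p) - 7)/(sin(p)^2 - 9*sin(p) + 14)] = (-2*sin(p) + cos(p)^2 + 1)/(sin(p) - 2)^3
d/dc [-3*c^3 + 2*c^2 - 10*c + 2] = -9*c^2 + 4*c - 10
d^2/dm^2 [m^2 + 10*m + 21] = 2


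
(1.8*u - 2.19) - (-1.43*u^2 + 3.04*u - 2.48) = 1.43*u^2 - 1.24*u + 0.29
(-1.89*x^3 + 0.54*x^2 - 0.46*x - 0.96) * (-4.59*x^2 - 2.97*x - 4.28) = 8.6751*x^5 + 3.1347*x^4 + 8.5968*x^3 + 3.4614*x^2 + 4.82*x + 4.1088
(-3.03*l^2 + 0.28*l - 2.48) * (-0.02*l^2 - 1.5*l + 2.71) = 0.0606*l^4 + 4.5394*l^3 - 8.5817*l^2 + 4.4788*l - 6.7208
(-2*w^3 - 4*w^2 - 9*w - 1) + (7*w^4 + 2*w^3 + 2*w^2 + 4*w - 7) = 7*w^4 - 2*w^2 - 5*w - 8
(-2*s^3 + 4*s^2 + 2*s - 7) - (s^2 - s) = -2*s^3 + 3*s^2 + 3*s - 7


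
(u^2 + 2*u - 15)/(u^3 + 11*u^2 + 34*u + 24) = (u^2 + 2*u - 15)/(u^3 + 11*u^2 + 34*u + 24)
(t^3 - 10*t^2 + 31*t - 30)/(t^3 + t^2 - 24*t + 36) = (t - 5)/(t + 6)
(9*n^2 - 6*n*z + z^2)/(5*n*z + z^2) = (9*n^2 - 6*n*z + z^2)/(z*(5*n + z))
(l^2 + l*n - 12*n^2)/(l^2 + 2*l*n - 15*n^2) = (l + 4*n)/(l + 5*n)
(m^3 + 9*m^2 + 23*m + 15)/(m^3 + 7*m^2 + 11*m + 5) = (m + 3)/(m + 1)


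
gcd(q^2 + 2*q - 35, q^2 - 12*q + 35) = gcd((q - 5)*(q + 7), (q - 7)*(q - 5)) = q - 5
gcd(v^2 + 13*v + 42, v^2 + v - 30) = v + 6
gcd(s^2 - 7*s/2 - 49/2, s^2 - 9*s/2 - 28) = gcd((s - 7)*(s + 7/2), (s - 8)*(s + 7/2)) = s + 7/2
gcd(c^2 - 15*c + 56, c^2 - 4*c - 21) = c - 7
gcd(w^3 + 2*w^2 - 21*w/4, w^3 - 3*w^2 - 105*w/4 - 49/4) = w + 7/2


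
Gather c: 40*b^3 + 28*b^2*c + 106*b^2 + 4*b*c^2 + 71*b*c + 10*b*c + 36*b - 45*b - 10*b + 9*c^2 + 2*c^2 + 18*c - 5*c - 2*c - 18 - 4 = 40*b^3 + 106*b^2 - 19*b + c^2*(4*b + 11) + c*(28*b^2 + 81*b + 11) - 22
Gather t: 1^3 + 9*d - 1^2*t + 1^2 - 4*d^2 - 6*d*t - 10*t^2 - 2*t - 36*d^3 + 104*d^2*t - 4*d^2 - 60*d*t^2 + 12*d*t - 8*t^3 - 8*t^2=-36*d^3 - 8*d^2 + 9*d - 8*t^3 + t^2*(-60*d - 18) + t*(104*d^2 + 6*d - 3) + 2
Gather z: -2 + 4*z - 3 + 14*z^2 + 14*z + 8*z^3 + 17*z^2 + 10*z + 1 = 8*z^3 + 31*z^2 + 28*z - 4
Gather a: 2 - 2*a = 2 - 2*a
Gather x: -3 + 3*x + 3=3*x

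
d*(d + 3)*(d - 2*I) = d^3 + 3*d^2 - 2*I*d^2 - 6*I*d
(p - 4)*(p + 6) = p^2 + 2*p - 24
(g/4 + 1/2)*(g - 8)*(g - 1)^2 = g^4/4 - 2*g^3 - 3*g^2/4 + 13*g/2 - 4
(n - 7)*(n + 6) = n^2 - n - 42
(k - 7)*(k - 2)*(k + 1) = k^3 - 8*k^2 + 5*k + 14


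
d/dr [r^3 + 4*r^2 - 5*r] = 3*r^2 + 8*r - 5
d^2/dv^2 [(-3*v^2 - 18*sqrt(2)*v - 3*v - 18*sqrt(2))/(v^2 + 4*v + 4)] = 18*(-2*sqrt(2)*v + v + 2*sqrt(2))/(v^4 + 8*v^3 + 24*v^2 + 32*v + 16)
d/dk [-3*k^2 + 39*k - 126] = 39 - 6*k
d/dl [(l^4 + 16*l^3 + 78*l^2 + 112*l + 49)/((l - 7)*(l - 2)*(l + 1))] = (l^4 - 18*l^3 - 156*l^2 + 322*l + 1323)/(l^4 - 18*l^3 + 109*l^2 - 252*l + 196)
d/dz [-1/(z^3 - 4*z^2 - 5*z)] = (3*z^2 - 8*z - 5)/(z^2*(-z^2 + 4*z + 5)^2)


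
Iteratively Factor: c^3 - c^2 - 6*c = (c - 3)*(c^2 + 2*c) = c*(c - 3)*(c + 2)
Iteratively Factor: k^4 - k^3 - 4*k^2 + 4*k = (k + 2)*(k^3 - 3*k^2 + 2*k) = k*(k + 2)*(k^2 - 3*k + 2) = k*(k - 2)*(k + 2)*(k - 1)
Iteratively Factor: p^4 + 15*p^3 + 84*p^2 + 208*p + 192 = (p + 3)*(p^3 + 12*p^2 + 48*p + 64) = (p + 3)*(p + 4)*(p^2 + 8*p + 16) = (p + 3)*(p + 4)^2*(p + 4)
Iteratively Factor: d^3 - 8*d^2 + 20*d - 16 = (d - 2)*(d^2 - 6*d + 8) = (d - 4)*(d - 2)*(d - 2)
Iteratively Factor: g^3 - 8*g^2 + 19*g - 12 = (g - 3)*(g^2 - 5*g + 4) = (g - 3)*(g - 1)*(g - 4)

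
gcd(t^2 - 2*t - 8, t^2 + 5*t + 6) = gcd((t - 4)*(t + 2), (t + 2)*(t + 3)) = t + 2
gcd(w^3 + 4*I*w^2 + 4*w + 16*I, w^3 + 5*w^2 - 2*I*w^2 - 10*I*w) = w - 2*I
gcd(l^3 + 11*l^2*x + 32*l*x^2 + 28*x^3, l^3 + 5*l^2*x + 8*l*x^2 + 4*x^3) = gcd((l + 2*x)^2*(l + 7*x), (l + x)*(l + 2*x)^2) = l^2 + 4*l*x + 4*x^2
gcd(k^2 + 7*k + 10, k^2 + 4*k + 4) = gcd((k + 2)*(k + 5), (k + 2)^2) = k + 2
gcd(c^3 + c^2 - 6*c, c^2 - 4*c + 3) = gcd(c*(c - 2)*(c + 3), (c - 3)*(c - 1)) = 1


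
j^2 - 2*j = j*(j - 2)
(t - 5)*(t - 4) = t^2 - 9*t + 20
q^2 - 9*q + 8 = (q - 8)*(q - 1)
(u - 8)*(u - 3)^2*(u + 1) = u^4 - 13*u^3 + 43*u^2 - 15*u - 72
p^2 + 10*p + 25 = (p + 5)^2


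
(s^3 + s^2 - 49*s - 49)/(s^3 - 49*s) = (s + 1)/s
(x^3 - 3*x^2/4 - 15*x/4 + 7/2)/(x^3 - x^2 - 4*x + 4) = (x - 7/4)/(x - 2)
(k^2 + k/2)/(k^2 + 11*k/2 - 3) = k*(2*k + 1)/(2*k^2 + 11*k - 6)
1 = 1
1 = 1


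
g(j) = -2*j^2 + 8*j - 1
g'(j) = 8 - 4*j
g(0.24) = 0.80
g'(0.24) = 7.04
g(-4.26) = -71.38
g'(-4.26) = 25.04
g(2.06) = 6.99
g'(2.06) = -0.24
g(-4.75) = -84.12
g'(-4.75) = 27.00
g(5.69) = -20.23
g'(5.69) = -14.76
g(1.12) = 5.45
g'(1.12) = 3.52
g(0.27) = 1.01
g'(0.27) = 6.92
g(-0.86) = -9.36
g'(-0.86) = 11.44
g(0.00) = -1.00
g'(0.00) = 8.00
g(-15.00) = -571.00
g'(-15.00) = 68.00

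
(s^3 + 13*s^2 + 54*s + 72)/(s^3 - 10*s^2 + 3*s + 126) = (s^2 + 10*s + 24)/(s^2 - 13*s + 42)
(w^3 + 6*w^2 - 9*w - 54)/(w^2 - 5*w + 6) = (w^2 + 9*w + 18)/(w - 2)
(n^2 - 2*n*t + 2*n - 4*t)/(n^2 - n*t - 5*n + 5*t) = (n^2 - 2*n*t + 2*n - 4*t)/(n^2 - n*t - 5*n + 5*t)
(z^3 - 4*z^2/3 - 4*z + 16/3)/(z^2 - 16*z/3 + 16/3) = (z^2 - 4)/(z - 4)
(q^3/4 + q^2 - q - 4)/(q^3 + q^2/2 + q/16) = 4*(q^3 + 4*q^2 - 4*q - 16)/(q*(16*q^2 + 8*q + 1))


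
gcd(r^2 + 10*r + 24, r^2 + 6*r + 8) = r + 4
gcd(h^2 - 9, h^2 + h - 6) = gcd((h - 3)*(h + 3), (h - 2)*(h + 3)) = h + 3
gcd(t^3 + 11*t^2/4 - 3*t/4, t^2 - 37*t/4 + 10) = 1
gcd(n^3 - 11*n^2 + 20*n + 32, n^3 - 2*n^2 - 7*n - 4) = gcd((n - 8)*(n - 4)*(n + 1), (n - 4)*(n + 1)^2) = n^2 - 3*n - 4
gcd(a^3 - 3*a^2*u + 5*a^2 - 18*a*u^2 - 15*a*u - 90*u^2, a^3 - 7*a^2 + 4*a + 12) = 1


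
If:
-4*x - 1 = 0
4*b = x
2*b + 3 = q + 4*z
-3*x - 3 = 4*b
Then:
No Solution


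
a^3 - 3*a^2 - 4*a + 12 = (a - 3)*(a - 2)*(a + 2)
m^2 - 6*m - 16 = (m - 8)*(m + 2)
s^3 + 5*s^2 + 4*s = s*(s + 1)*(s + 4)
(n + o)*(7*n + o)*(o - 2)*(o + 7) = 7*n^2*o^2 + 35*n^2*o - 98*n^2 + 8*n*o^3 + 40*n*o^2 - 112*n*o + o^4 + 5*o^3 - 14*o^2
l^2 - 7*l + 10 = (l - 5)*(l - 2)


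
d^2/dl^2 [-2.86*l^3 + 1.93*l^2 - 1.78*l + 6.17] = 3.86 - 17.16*l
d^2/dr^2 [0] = 0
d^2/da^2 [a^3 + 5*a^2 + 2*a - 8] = 6*a + 10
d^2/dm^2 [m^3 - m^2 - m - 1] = 6*m - 2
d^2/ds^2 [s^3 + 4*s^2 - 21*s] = 6*s + 8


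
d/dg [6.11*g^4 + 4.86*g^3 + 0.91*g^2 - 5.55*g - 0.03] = 24.44*g^3 + 14.58*g^2 + 1.82*g - 5.55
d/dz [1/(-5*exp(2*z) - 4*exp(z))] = 2*(5*exp(z) + 2)*exp(-z)/(5*exp(z) + 4)^2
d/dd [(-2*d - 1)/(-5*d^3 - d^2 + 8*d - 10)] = (10*d^3 + 2*d^2 - 16*d - (2*d + 1)*(15*d^2 + 2*d - 8) + 20)/(5*d^3 + d^2 - 8*d + 10)^2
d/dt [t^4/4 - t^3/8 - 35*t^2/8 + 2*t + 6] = t^3 - 3*t^2/8 - 35*t/4 + 2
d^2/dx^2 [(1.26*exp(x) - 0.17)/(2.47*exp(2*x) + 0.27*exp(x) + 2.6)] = (7.687134*exp(4*x) - 4.988906*exp(3*x) - 48.890439*exp(2*x) + 3.470047*exp(x) + 8.63694)*exp(x)/(15.069223*exp(6*x) + 4.941729*exp(5*x) + 48.127209*exp(4*x) + 10.423323*exp(3*x) + 50.66022*exp(2*x) + 5.4756*exp(x) + 17.576)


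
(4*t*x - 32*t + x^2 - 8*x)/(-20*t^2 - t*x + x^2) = (x - 8)/(-5*t + x)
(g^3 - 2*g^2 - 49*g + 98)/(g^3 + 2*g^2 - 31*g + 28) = (g^2 - 9*g + 14)/(g^2 - 5*g + 4)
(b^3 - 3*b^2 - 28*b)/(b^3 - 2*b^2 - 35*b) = (b + 4)/(b + 5)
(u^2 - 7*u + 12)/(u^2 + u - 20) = (u - 3)/(u + 5)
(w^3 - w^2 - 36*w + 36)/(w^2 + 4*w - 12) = (w^2 - 7*w + 6)/(w - 2)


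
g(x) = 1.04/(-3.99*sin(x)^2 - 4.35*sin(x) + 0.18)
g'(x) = 1.04*(7.98*sin(x)*cos(x) + 4.35*cos(x))/(-3.99*sin(x)^2 - 4.35*sin(x) + 0.18)^2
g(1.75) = -0.13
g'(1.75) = -0.04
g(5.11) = 1.30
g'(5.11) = -1.90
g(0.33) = -0.63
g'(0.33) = 2.51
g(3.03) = -2.94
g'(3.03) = -43.23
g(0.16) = -1.69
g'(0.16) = 15.29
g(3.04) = -3.44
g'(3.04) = -58.45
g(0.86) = -0.19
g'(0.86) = 0.24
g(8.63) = -0.21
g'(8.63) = -0.30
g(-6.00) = -0.77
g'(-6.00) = 3.62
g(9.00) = -0.45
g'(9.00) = -1.38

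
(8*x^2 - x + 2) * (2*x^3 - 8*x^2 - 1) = 16*x^5 - 66*x^4 + 12*x^3 - 24*x^2 + x - 2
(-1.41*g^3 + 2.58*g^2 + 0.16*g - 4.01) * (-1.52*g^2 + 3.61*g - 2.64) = 2.1432*g^5 - 9.0117*g^4 + 12.793*g^3 - 0.1384*g^2 - 14.8985*g + 10.5864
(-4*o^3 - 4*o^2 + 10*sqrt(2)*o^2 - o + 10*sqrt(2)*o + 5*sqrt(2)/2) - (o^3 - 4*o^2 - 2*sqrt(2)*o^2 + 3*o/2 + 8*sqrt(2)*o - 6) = -5*o^3 + 12*sqrt(2)*o^2 - 5*o/2 + 2*sqrt(2)*o + 5*sqrt(2)/2 + 6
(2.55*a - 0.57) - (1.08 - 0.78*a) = 3.33*a - 1.65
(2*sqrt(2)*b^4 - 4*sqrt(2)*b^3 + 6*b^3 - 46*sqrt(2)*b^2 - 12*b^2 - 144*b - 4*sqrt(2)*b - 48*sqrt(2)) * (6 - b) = -2*sqrt(2)*b^5 - 6*b^4 + 16*sqrt(2)*b^4 + 22*sqrt(2)*b^3 + 48*b^3 - 272*sqrt(2)*b^2 + 72*b^2 - 864*b + 24*sqrt(2)*b - 288*sqrt(2)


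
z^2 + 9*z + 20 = (z + 4)*(z + 5)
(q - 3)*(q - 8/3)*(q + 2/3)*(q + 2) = q^4 - 3*q^3 - 52*q^2/9 + 124*q/9 + 32/3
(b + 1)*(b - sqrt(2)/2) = b^2 - sqrt(2)*b/2 + b - sqrt(2)/2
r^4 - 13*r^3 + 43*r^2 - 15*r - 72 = (r - 8)*(r - 3)^2*(r + 1)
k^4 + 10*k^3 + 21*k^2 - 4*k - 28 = (k - 1)*(k + 2)^2*(k + 7)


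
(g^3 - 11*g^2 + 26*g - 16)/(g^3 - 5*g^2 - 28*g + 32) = (g - 2)/(g + 4)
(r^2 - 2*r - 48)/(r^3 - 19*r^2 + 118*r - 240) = (r + 6)/(r^2 - 11*r + 30)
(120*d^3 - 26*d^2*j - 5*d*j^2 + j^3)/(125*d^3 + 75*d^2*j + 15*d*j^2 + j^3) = (24*d^2 - 10*d*j + j^2)/(25*d^2 + 10*d*j + j^2)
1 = 1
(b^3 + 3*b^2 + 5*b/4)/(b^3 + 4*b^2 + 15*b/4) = (2*b + 1)/(2*b + 3)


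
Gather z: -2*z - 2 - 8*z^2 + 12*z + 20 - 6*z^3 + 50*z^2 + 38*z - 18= -6*z^3 + 42*z^2 + 48*z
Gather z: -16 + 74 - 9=49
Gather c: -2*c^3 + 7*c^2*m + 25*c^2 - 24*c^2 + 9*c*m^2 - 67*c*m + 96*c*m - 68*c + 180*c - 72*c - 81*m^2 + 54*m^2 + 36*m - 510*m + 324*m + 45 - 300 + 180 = -2*c^3 + c^2*(7*m + 1) + c*(9*m^2 + 29*m + 40) - 27*m^2 - 150*m - 75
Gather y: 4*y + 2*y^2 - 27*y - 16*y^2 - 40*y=-14*y^2 - 63*y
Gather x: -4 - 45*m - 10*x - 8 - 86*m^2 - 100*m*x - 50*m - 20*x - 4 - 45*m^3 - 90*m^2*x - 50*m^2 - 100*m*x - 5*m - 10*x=-45*m^3 - 136*m^2 - 100*m + x*(-90*m^2 - 200*m - 40) - 16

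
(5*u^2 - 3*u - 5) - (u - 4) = 5*u^2 - 4*u - 1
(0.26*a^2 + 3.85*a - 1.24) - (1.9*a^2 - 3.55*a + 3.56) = -1.64*a^2 + 7.4*a - 4.8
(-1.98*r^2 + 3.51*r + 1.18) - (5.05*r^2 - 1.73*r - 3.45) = -7.03*r^2 + 5.24*r + 4.63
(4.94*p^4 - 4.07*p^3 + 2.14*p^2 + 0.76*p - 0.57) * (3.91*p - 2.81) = 19.3154*p^5 - 29.7951*p^4 + 19.8041*p^3 - 3.0418*p^2 - 4.3643*p + 1.6017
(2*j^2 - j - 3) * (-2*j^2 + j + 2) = -4*j^4 + 4*j^3 + 9*j^2 - 5*j - 6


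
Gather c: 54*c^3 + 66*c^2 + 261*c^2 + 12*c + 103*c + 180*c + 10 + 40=54*c^3 + 327*c^2 + 295*c + 50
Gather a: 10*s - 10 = 10*s - 10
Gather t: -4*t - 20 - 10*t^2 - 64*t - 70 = -10*t^2 - 68*t - 90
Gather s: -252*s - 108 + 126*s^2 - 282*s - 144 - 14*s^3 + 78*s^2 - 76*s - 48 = -14*s^3 + 204*s^2 - 610*s - 300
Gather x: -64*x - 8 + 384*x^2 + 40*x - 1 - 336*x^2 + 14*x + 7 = 48*x^2 - 10*x - 2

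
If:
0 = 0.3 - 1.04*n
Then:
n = 0.29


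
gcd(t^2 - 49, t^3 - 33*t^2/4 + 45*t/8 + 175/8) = t - 7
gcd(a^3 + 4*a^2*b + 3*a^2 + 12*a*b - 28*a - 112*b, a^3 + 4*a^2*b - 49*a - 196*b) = a^2 + 4*a*b + 7*a + 28*b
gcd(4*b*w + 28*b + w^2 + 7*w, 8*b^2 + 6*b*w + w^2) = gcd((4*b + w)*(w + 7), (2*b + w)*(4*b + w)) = 4*b + w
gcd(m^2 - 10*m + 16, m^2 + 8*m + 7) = 1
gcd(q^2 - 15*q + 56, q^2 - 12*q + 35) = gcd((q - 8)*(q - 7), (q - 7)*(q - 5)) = q - 7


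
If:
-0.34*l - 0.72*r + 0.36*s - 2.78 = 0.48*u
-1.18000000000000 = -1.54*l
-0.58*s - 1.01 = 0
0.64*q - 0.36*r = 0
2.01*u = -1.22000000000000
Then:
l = 0.77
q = -2.64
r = -4.69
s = -1.74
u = -0.61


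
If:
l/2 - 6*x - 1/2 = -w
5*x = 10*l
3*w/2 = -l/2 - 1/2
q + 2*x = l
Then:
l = -5/71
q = 15/71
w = -22/71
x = -10/71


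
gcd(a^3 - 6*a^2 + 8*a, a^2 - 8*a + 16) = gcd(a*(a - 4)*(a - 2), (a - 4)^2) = a - 4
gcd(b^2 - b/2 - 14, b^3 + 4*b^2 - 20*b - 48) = b - 4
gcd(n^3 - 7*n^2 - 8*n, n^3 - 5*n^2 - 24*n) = n^2 - 8*n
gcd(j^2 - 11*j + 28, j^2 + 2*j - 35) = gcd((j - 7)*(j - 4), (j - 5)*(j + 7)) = 1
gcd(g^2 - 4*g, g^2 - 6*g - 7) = 1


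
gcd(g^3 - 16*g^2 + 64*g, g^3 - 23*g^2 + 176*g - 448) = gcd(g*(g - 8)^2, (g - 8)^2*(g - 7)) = g^2 - 16*g + 64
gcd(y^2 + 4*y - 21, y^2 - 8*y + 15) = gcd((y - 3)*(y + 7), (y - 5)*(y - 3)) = y - 3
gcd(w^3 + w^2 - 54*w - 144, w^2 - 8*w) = w - 8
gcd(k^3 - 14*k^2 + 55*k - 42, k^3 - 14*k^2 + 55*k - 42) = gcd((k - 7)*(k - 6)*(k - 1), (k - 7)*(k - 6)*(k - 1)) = k^3 - 14*k^2 + 55*k - 42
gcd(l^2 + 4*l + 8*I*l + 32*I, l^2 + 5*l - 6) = 1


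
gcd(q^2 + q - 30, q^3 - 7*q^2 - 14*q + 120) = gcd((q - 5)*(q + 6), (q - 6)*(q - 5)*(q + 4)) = q - 5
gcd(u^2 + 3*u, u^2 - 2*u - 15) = u + 3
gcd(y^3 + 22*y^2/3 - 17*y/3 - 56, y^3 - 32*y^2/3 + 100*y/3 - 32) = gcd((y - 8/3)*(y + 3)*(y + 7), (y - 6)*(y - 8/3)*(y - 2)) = y - 8/3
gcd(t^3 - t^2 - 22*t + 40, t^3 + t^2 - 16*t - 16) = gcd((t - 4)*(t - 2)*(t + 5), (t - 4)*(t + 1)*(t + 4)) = t - 4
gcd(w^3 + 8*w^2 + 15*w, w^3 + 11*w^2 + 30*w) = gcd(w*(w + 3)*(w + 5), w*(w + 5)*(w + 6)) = w^2 + 5*w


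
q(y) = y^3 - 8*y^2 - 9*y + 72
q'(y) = 3*y^2 - 16*y - 9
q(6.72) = -46.28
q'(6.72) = 18.96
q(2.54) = 13.91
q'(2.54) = -30.29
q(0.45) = 66.42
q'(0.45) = -15.59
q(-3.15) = -10.29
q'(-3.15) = 71.17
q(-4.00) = -84.00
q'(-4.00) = 103.00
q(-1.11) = 70.77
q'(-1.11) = 12.46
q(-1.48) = 64.56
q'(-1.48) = 21.25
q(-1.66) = 60.32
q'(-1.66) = 25.83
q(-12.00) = -2700.00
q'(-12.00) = 615.00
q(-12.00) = -2700.00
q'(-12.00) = 615.00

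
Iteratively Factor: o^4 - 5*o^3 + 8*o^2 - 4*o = (o - 1)*(o^3 - 4*o^2 + 4*o) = (o - 2)*(o - 1)*(o^2 - 2*o) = o*(o - 2)*(o - 1)*(o - 2)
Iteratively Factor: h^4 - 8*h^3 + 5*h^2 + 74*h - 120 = (h - 4)*(h^3 - 4*h^2 - 11*h + 30) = (h - 4)*(h - 2)*(h^2 - 2*h - 15) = (h - 5)*(h - 4)*(h - 2)*(h + 3)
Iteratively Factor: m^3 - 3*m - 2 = (m - 2)*(m^2 + 2*m + 1) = (m - 2)*(m + 1)*(m + 1)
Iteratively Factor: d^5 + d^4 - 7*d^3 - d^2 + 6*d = (d + 1)*(d^4 - 7*d^2 + 6*d) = d*(d + 1)*(d^3 - 7*d + 6) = d*(d - 1)*(d + 1)*(d^2 + d - 6) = d*(d - 2)*(d - 1)*(d + 1)*(d + 3)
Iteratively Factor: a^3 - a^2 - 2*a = (a)*(a^2 - a - 2) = a*(a - 2)*(a + 1)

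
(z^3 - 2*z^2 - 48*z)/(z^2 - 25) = z*(z^2 - 2*z - 48)/(z^2 - 25)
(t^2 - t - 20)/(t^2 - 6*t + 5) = (t + 4)/(t - 1)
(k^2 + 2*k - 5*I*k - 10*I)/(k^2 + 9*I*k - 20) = (k^2 + k*(2 - 5*I) - 10*I)/(k^2 + 9*I*k - 20)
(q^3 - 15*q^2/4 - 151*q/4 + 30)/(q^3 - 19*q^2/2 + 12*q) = (4*q^2 + 17*q - 15)/(2*q*(2*q - 3))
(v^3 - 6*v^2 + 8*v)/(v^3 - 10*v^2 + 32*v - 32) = v/(v - 4)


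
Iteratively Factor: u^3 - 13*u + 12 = (u - 3)*(u^2 + 3*u - 4) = (u - 3)*(u - 1)*(u + 4)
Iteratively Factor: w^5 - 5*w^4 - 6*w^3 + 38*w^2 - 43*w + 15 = (w - 1)*(w^4 - 4*w^3 - 10*w^2 + 28*w - 15) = (w - 1)^2*(w^3 - 3*w^2 - 13*w + 15) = (w - 1)^2*(w + 3)*(w^2 - 6*w + 5) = (w - 5)*(w - 1)^2*(w + 3)*(w - 1)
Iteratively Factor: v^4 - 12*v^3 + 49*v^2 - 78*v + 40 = (v - 2)*(v^3 - 10*v^2 + 29*v - 20) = (v - 5)*(v - 2)*(v^2 - 5*v + 4) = (v - 5)*(v - 4)*(v - 2)*(v - 1)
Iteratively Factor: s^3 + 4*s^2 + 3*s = (s)*(s^2 + 4*s + 3) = s*(s + 3)*(s + 1)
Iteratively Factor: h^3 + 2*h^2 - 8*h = (h + 4)*(h^2 - 2*h) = (h - 2)*(h + 4)*(h)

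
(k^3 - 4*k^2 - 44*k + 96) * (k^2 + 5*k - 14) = k^5 + k^4 - 78*k^3 - 68*k^2 + 1096*k - 1344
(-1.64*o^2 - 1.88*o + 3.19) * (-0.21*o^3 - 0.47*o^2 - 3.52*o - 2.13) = 0.3444*o^5 + 1.1656*o^4 + 5.9865*o^3 + 8.6115*o^2 - 7.2244*o - 6.7947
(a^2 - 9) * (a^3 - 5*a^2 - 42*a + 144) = a^5 - 5*a^4 - 51*a^3 + 189*a^2 + 378*a - 1296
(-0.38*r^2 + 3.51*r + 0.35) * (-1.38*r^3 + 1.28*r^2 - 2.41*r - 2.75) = 0.5244*r^5 - 5.3302*r^4 + 4.9256*r^3 - 6.9661*r^2 - 10.496*r - 0.9625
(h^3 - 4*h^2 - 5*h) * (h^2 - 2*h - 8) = h^5 - 6*h^4 - 5*h^3 + 42*h^2 + 40*h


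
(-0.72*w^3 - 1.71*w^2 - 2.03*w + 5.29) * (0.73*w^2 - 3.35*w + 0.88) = -0.5256*w^5 + 1.1637*w^4 + 3.613*w^3 + 9.1574*w^2 - 19.5079*w + 4.6552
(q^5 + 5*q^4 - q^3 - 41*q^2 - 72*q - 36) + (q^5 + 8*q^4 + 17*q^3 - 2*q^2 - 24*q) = 2*q^5 + 13*q^4 + 16*q^3 - 43*q^2 - 96*q - 36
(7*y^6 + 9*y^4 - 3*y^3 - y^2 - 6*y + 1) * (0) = 0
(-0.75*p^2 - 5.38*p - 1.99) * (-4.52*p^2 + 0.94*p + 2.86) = 3.39*p^4 + 23.6126*p^3 + 1.7926*p^2 - 17.2574*p - 5.6914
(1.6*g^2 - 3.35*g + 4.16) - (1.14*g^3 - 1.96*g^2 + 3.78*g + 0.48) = -1.14*g^3 + 3.56*g^2 - 7.13*g + 3.68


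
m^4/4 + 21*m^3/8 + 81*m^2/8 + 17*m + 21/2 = (m/2 + 1)^2*(m + 3)*(m + 7/2)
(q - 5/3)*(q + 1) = q^2 - 2*q/3 - 5/3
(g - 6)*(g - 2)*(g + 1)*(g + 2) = g^4 - 5*g^3 - 10*g^2 + 20*g + 24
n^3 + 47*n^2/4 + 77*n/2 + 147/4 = (n + 7/4)*(n + 3)*(n + 7)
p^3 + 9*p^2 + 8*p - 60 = (p - 2)*(p + 5)*(p + 6)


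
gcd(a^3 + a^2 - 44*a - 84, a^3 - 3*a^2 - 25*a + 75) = 1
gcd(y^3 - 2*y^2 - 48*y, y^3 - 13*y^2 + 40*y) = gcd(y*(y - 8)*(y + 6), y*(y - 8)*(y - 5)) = y^2 - 8*y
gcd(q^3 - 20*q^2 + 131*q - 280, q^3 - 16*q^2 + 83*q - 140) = q^2 - 12*q + 35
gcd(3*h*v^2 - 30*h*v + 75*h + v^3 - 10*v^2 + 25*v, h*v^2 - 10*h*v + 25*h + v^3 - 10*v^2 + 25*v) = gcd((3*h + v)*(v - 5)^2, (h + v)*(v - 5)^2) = v^2 - 10*v + 25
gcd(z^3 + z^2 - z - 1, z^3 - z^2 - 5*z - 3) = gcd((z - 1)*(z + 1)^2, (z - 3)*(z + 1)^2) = z^2 + 2*z + 1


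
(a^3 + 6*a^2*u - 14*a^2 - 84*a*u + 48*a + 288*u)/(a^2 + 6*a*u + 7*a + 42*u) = (a^2 - 14*a + 48)/(a + 7)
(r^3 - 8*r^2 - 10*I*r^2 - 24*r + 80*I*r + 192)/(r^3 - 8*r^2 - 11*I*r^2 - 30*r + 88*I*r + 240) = (r - 4*I)/(r - 5*I)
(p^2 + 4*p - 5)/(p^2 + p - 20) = (p - 1)/(p - 4)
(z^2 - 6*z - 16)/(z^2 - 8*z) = (z + 2)/z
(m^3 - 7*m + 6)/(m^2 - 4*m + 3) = (m^2 + m - 6)/(m - 3)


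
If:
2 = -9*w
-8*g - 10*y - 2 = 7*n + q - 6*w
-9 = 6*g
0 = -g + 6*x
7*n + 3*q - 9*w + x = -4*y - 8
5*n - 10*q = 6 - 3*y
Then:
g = -3/2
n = -15275/6096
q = -6313/6096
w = -2/9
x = -1/4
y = 16607/6096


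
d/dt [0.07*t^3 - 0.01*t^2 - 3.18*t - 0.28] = 0.21*t^2 - 0.02*t - 3.18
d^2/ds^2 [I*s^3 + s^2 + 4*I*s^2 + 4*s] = 6*I*s + 2 + 8*I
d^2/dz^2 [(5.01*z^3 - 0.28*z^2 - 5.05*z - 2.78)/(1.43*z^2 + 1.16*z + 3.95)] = (-1.4210854715202e-14*z^5 - 62.8396200000001*z^3 + 113.115468*z^2 + 612.491916*z + 61.464924)/(2.924207*z^6 + 7.116252*z^5 + 30.004689*z^4 + 40.874456*z^3 + 82.880085*z^2 + 54.2967*z + 61.629875)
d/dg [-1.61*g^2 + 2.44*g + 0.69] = 2.44 - 3.22*g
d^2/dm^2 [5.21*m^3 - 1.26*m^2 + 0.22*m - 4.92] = 31.26*m - 2.52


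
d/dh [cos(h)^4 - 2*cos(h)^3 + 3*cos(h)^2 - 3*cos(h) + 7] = (-9*cos(h) + 3*cos(2*h) - cos(3*h) + 6)*sin(h)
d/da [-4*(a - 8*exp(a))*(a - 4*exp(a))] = 48*a*exp(a) - 8*a - 256*exp(2*a) + 48*exp(a)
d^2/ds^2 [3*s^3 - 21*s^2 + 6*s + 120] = 18*s - 42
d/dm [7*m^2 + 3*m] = 14*m + 3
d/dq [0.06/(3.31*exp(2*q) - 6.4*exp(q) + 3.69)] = (0.384 - 0.3972*exp(q))*exp(q)/(3.31*exp(2*q) - 6.4*exp(q) + 3.69)^2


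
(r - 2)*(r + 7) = r^2 + 5*r - 14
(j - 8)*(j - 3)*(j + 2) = j^3 - 9*j^2 + 2*j + 48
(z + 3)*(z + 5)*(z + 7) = z^3 + 15*z^2 + 71*z + 105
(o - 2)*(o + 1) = o^2 - o - 2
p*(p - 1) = p^2 - p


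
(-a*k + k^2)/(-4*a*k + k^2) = (a - k)/(4*a - k)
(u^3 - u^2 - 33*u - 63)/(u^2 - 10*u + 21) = (u^2 + 6*u + 9)/(u - 3)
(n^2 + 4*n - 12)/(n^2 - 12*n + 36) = (n^2 + 4*n - 12)/(n^2 - 12*n + 36)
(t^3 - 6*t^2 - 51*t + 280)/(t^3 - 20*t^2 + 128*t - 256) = (t^2 + 2*t - 35)/(t^2 - 12*t + 32)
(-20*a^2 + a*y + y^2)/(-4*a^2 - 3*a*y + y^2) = (5*a + y)/(a + y)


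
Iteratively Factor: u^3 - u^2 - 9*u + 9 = (u + 3)*(u^2 - 4*u + 3) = (u - 3)*(u + 3)*(u - 1)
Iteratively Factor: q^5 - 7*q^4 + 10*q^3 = (q - 2)*(q^4 - 5*q^3) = (q - 5)*(q - 2)*(q^3) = q*(q - 5)*(q - 2)*(q^2) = q^2*(q - 5)*(q - 2)*(q)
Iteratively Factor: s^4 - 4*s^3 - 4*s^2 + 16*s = (s - 4)*(s^3 - 4*s) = s*(s - 4)*(s^2 - 4) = s*(s - 4)*(s - 2)*(s + 2)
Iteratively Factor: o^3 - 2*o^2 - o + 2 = (o - 2)*(o^2 - 1) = (o - 2)*(o + 1)*(o - 1)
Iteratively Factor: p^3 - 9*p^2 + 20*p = (p - 5)*(p^2 - 4*p) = (p - 5)*(p - 4)*(p)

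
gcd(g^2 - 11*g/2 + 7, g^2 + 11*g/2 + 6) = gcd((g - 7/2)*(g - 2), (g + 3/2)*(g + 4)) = 1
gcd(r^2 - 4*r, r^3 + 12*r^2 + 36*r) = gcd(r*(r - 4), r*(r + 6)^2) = r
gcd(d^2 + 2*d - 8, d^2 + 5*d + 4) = d + 4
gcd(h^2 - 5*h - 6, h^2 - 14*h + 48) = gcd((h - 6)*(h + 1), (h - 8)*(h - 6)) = h - 6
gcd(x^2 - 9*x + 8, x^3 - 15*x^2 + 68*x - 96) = x - 8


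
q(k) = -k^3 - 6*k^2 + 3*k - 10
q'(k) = -3*k^2 - 12*k + 3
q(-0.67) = -14.40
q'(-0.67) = 9.69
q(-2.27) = -36.03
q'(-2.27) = 14.78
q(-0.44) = -12.40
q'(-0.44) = 7.70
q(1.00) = -14.00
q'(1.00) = -12.00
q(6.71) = -562.13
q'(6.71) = -212.59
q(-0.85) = -16.27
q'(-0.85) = 11.03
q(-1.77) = -28.56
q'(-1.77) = 14.84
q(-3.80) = -53.17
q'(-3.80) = 5.28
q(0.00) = -10.00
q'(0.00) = 3.00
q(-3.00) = -46.00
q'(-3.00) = 12.00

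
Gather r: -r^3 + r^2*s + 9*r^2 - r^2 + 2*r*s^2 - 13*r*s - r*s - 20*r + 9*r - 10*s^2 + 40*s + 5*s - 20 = -r^3 + r^2*(s + 8) + r*(2*s^2 - 14*s - 11) - 10*s^2 + 45*s - 20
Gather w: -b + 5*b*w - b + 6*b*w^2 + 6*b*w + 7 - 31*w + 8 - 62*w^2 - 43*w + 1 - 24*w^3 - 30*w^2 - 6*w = -2*b - 24*w^3 + w^2*(6*b - 92) + w*(11*b - 80) + 16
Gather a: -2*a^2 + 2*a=-2*a^2 + 2*a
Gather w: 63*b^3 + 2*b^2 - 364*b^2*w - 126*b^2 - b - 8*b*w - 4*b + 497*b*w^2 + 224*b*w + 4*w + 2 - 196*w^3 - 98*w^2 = 63*b^3 - 124*b^2 - 5*b - 196*w^3 + w^2*(497*b - 98) + w*(-364*b^2 + 216*b + 4) + 2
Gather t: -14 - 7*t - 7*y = -7*t - 7*y - 14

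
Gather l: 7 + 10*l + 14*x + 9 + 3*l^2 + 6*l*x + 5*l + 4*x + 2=3*l^2 + l*(6*x + 15) + 18*x + 18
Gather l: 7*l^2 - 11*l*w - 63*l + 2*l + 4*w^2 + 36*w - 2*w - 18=7*l^2 + l*(-11*w - 61) + 4*w^2 + 34*w - 18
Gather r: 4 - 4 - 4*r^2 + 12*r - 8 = -4*r^2 + 12*r - 8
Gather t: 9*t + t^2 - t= t^2 + 8*t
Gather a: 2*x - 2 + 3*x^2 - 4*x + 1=3*x^2 - 2*x - 1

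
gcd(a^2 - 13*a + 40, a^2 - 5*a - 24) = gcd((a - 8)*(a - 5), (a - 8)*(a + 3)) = a - 8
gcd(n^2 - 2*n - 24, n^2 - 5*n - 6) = n - 6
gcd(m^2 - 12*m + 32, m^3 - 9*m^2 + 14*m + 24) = m - 4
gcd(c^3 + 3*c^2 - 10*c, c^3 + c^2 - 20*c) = c^2 + 5*c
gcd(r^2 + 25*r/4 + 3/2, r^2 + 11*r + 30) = r + 6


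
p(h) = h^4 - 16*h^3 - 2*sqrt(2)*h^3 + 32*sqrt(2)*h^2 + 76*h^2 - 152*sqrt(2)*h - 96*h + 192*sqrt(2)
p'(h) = 4*h^3 - 48*h^2 - 6*sqrt(2)*h^2 + 64*sqrt(2)*h + 152*h - 152*sqrt(2) - 96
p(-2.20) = 1766.43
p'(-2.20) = -1160.46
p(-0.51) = 464.22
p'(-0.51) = -449.86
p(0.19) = 216.70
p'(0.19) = -266.90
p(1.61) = 13.33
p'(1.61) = -50.24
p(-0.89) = 658.23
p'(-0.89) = -574.36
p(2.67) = -1.88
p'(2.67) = 10.00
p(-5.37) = 9185.23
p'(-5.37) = -3861.51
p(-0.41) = 420.73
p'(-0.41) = -420.16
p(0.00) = 271.53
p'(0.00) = -310.96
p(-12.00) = 74735.27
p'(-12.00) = -18266.96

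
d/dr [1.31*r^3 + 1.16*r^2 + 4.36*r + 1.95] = 3.93*r^2 + 2.32*r + 4.36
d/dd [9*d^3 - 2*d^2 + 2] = d*(27*d - 4)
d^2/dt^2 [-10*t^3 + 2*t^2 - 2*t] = 4 - 60*t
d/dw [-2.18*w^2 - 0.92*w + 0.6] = -4.36*w - 0.92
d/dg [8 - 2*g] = -2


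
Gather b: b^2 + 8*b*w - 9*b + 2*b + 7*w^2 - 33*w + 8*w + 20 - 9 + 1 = b^2 + b*(8*w - 7) + 7*w^2 - 25*w + 12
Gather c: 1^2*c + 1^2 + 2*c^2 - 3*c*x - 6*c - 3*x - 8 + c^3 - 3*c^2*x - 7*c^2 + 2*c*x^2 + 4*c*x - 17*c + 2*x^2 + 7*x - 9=c^3 + c^2*(-3*x - 5) + c*(2*x^2 + x - 22) + 2*x^2 + 4*x - 16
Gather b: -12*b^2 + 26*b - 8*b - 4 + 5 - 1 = -12*b^2 + 18*b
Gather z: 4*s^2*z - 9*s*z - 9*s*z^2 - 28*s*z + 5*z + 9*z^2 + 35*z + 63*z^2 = z^2*(72 - 9*s) + z*(4*s^2 - 37*s + 40)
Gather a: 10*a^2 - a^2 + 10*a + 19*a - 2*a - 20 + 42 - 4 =9*a^2 + 27*a + 18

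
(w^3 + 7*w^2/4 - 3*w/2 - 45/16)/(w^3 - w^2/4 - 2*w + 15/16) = (2*w + 3)/(2*w - 1)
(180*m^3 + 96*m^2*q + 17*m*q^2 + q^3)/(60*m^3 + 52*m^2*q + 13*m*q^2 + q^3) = (6*m + q)/(2*m + q)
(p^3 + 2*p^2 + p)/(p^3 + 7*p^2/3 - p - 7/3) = 3*p*(p + 1)/(3*p^2 + 4*p - 7)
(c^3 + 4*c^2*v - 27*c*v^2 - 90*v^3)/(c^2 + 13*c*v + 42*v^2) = (c^2 - 2*c*v - 15*v^2)/(c + 7*v)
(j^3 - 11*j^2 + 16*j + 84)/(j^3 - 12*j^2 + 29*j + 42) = (j + 2)/(j + 1)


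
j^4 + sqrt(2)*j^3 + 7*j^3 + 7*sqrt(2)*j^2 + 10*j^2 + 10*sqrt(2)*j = j*(j + 2)*(j + 5)*(j + sqrt(2))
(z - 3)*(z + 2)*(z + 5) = z^3 + 4*z^2 - 11*z - 30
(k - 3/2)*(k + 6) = k^2 + 9*k/2 - 9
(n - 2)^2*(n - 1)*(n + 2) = n^4 - 3*n^3 - 2*n^2 + 12*n - 8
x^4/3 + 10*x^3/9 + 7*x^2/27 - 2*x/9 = x*(x/3 + 1)*(x - 1/3)*(x + 2/3)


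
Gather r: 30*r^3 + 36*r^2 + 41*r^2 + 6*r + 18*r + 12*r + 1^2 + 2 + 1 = 30*r^3 + 77*r^2 + 36*r + 4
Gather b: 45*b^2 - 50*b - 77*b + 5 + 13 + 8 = 45*b^2 - 127*b + 26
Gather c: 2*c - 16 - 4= 2*c - 20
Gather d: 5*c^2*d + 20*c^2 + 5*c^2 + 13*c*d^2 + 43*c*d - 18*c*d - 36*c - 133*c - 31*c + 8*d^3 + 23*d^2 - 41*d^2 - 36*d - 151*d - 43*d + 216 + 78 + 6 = 25*c^2 - 200*c + 8*d^3 + d^2*(13*c - 18) + d*(5*c^2 + 25*c - 230) + 300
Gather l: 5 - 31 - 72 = -98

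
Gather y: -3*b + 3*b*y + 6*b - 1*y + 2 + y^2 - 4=3*b + y^2 + y*(3*b - 1) - 2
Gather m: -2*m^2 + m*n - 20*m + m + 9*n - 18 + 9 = -2*m^2 + m*(n - 19) + 9*n - 9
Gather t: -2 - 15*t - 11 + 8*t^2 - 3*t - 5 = 8*t^2 - 18*t - 18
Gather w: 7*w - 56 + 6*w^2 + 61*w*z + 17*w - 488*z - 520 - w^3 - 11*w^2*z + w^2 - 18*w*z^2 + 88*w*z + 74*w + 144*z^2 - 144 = -w^3 + w^2*(7 - 11*z) + w*(-18*z^2 + 149*z + 98) + 144*z^2 - 488*z - 720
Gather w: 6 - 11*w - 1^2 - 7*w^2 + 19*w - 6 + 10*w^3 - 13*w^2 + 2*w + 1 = 10*w^3 - 20*w^2 + 10*w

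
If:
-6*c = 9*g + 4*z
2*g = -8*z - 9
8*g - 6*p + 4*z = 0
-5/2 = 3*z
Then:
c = 83/36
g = -7/6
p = -19/9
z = -5/6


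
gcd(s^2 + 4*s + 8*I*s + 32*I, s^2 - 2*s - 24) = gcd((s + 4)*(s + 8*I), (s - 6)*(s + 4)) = s + 4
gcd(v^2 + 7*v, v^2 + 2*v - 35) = v + 7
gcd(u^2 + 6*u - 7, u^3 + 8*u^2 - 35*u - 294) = u + 7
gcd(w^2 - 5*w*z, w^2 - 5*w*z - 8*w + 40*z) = -w + 5*z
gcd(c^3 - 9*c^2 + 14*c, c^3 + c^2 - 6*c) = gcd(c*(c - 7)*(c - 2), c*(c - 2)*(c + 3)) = c^2 - 2*c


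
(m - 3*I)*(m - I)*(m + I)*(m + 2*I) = m^4 - I*m^3 + 7*m^2 - I*m + 6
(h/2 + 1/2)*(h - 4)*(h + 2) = h^3/2 - h^2/2 - 5*h - 4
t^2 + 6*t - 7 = (t - 1)*(t + 7)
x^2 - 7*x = x*(x - 7)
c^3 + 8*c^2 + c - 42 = (c - 2)*(c + 3)*(c + 7)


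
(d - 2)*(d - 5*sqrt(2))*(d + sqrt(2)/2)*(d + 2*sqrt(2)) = d^4 - 5*sqrt(2)*d^3/2 - 2*d^3 - 23*d^2 + 5*sqrt(2)*d^2 - 10*sqrt(2)*d + 46*d + 20*sqrt(2)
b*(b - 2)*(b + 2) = b^3 - 4*b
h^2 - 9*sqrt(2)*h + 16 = (h - 8*sqrt(2))*(h - sqrt(2))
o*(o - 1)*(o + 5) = o^3 + 4*o^2 - 5*o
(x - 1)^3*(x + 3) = x^4 - 6*x^2 + 8*x - 3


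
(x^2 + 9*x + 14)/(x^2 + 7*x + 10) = (x + 7)/(x + 5)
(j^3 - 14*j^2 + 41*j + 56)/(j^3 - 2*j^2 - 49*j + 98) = (j^2 - 7*j - 8)/(j^2 + 5*j - 14)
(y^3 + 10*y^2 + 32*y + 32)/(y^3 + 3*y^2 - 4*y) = (y^2 + 6*y + 8)/(y*(y - 1))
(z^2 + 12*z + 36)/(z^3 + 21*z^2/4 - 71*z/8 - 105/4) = 8*(z + 6)/(8*z^2 - 6*z - 35)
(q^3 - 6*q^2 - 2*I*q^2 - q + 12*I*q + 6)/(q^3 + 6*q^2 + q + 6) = (q^2 - q*(6 + I) + 6*I)/(q^2 + q*(6 + I) + 6*I)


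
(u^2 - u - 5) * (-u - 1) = -u^3 + 6*u + 5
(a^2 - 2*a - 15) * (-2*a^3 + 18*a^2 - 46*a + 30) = -2*a^5 + 22*a^4 - 52*a^3 - 148*a^2 + 630*a - 450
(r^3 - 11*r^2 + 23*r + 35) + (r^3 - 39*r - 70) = 2*r^3 - 11*r^2 - 16*r - 35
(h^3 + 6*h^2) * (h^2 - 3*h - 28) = h^5 + 3*h^4 - 46*h^3 - 168*h^2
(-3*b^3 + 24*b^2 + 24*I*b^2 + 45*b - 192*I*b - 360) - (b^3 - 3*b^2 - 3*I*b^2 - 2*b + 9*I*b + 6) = -4*b^3 + 27*b^2 + 27*I*b^2 + 47*b - 201*I*b - 366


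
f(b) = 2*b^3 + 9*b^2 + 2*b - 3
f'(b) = 6*b^2 + 18*b + 2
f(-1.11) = 3.13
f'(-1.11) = -10.59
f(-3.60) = 13.13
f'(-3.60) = 14.96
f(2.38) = 79.70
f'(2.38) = 78.83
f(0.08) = -2.78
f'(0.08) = 3.48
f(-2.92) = 18.10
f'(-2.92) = 0.60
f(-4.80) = -26.42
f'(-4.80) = 53.84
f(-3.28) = 16.69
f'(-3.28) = 7.51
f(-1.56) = 8.19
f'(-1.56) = -11.48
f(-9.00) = -750.00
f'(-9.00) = 326.00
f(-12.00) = -2187.00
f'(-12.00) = 650.00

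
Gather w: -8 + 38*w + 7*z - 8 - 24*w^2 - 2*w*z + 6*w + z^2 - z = -24*w^2 + w*(44 - 2*z) + z^2 + 6*z - 16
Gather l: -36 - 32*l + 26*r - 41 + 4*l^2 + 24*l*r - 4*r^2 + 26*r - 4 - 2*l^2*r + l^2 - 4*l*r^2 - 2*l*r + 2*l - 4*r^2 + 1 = l^2*(5 - 2*r) + l*(-4*r^2 + 22*r - 30) - 8*r^2 + 52*r - 80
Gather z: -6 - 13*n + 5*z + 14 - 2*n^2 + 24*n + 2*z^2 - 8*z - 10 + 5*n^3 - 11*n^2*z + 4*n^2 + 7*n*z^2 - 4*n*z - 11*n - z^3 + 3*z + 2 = 5*n^3 + 2*n^2 - z^3 + z^2*(7*n + 2) + z*(-11*n^2 - 4*n)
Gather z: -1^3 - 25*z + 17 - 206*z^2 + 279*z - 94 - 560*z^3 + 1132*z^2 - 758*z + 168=-560*z^3 + 926*z^2 - 504*z + 90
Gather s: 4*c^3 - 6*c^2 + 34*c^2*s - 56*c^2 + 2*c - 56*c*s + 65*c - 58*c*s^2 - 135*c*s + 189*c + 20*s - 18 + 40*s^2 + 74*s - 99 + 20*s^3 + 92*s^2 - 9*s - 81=4*c^3 - 62*c^2 + 256*c + 20*s^3 + s^2*(132 - 58*c) + s*(34*c^2 - 191*c + 85) - 198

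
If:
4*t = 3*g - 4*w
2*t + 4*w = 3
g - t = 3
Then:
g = -3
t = -6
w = 15/4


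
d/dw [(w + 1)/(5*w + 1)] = -4/(5*w + 1)^2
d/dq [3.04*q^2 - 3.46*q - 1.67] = 6.08*q - 3.46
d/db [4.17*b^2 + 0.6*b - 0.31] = 8.34*b + 0.6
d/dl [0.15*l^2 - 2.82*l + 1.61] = 0.3*l - 2.82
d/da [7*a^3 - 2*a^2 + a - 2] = 21*a^2 - 4*a + 1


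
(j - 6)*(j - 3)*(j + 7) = j^3 - 2*j^2 - 45*j + 126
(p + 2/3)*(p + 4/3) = p^2 + 2*p + 8/9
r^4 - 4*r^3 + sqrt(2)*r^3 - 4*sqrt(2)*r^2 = r^2*(r - 4)*(r + sqrt(2))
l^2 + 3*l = l*(l + 3)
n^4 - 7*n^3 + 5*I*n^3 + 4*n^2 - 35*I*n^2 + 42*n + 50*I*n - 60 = (n - 5)*(n - 2)*(n + 2*I)*(n + 3*I)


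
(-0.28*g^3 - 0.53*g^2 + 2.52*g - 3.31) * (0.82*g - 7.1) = -0.2296*g^4 + 1.5534*g^3 + 5.8294*g^2 - 20.6062*g + 23.501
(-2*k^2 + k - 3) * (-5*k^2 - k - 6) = 10*k^4 - 3*k^3 + 26*k^2 - 3*k + 18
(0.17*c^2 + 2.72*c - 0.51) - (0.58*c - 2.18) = 0.17*c^2 + 2.14*c + 1.67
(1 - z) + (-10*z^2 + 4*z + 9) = -10*z^2 + 3*z + 10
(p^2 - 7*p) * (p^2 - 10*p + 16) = p^4 - 17*p^3 + 86*p^2 - 112*p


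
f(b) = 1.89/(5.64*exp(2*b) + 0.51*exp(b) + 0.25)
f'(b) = 1.89*(-11.28*exp(2*b) - 0.51*exp(b))/(5.64*exp(2*b) + 0.51*exp(b) + 0.25)^2 = (-21.3192*exp(b) - 0.9639)*exp(b)/(5.64*exp(2*b) + 0.51*exp(b) + 0.25)^2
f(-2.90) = 6.40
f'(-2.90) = -1.35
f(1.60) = 0.01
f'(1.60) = -0.03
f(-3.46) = 6.96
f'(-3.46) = -0.70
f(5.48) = 0.00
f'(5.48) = -0.00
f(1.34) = 0.02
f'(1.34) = -0.04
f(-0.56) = 0.79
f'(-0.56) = -1.32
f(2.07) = 0.01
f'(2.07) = -0.01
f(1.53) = 0.02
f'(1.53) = -0.03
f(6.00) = 0.00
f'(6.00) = 0.00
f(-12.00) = 7.56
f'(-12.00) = 0.00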